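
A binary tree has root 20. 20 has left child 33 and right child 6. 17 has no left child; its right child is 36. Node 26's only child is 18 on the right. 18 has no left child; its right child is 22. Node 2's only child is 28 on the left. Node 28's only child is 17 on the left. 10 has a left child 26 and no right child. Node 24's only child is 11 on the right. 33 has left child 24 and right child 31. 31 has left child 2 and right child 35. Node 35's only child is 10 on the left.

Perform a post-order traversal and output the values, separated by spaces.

Post-order visits the left subtree, then the right subtree, then the node.
At 20: go left to 33.
  At 33: go left to 24.
    At 24: no left child.
    At 24: go right to 11.
      11 is a leaf — visit 11.
    Visit 24.
  At 33: go right to 31.
    At 31: go left to 2.
      At 2: go left to 28.
        At 28: go left to 17.
          At 17: no left child.
          At 17: go right to 36.
            36 is a leaf — visit 36.
          Visit 17.
        At 28: no right child.
        Visit 28.
      At 2: no right child.
      Visit 2.
    At 31: go right to 35.
      At 35: go left to 10.
        At 10: go left to 26.
          At 26: no left child.
          At 26: go right to 18.
            At 18: no left child.
            At 18: go right to 22.
              22 is a leaf — visit 22.
            Visit 18.
          Visit 26.
        At 10: no right child.
        Visit 10.
      At 35: no right child.
      Visit 35.
    Visit 31.
  Visit 33.
At 20: go right to 6.
  6 is a leaf — visit 6.
Visit 20.

11 24 36 17 28 2 22 18 26 10 35 31 33 6 20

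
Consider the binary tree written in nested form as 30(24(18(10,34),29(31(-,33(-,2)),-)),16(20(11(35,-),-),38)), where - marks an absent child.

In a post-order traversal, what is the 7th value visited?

29

Post-order visits the left subtree, then the right subtree, then the node.
At 30: go left to 24.
  At 24: go left to 18.
    At 18: go left to 10.
      10 is a leaf — visit 10.
    At 18: go right to 34.
      34 is a leaf — visit 34.
    Visit 18.
  At 24: go right to 29.
    At 29: go left to 31.
      At 31: no left child.
      At 31: go right to 33.
        At 33: no left child.
        At 33: go right to 2.
          2 is a leaf — visit 2.
        Visit 33.
      Visit 31.
    At 29: no right child.
    Visit 29.
  Visit 24.
At 30: go right to 16.
  At 16: go left to 20.
    At 20: go left to 11.
      At 11: go left to 35.
        35 is a leaf — visit 35.
      At 11: no right child.
      Visit 11.
    At 20: no right child.
    Visit 20.
  At 16: go right to 38.
    38 is a leaf — visit 38.
  Visit 16.
Visit 30.
Full post-order sequence: 10, 34, 18, 2, 33, 31, 29, 24, 35, 11, 20, 38, 16, 30.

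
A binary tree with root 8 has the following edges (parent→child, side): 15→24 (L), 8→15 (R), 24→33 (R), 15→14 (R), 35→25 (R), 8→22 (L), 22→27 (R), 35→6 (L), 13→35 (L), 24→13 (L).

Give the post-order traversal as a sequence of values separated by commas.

27, 22, 6, 25, 35, 13, 33, 24, 14, 15, 8

Post-order visits the left subtree, then the right subtree, then the node.
At 8: go left to 22.
  At 22: no left child.
  At 22: go right to 27.
    27 is a leaf — visit 27.
  Visit 22.
At 8: go right to 15.
  At 15: go left to 24.
    At 24: go left to 13.
      At 13: go left to 35.
        At 35: go left to 6.
          6 is a leaf — visit 6.
        At 35: go right to 25.
          25 is a leaf — visit 25.
        Visit 35.
      At 13: no right child.
      Visit 13.
    At 24: go right to 33.
      33 is a leaf — visit 33.
    Visit 24.
  At 15: go right to 14.
    14 is a leaf — visit 14.
  Visit 15.
Visit 8.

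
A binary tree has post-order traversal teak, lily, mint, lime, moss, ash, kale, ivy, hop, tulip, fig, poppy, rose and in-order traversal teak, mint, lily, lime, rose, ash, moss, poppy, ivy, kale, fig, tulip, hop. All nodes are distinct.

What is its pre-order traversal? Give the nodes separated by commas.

The last element of post-order is the root; it splits in-order into left and right subtrees.
Root rose: left subtree has 4 nodes {teak, mint, lily, lime}, right has 8 {ash, moss, poppy, ivy, kale, fig, tulip, hop}.
  Root lime: left subtree has 3 nodes {teak, mint, lily}, right has 0 { }.
    Root mint: left subtree has 1 node {teak}, right has 1 {lily}.
  Root poppy: left subtree has 2 nodes {ash, moss}, right has 5 {ivy, kale, fig, tulip, hop}.
    Root ash: left subtree has 0 nodes { }, right has 1 {moss}.
    Root fig: left subtree has 2 nodes {ivy, kale}, right has 2 {tulip, hop}.
      Root ivy: left subtree has 0 nodes { }, right has 1 {kale}.
      Root tulip: left subtree has 0 nodes { }, right has 1 {hop}.

rose, lime, mint, teak, lily, poppy, ash, moss, fig, ivy, kale, tulip, hop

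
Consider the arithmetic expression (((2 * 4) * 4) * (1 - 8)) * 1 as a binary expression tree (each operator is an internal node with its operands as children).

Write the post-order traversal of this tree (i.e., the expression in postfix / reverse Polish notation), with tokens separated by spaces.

2 4 * 4 * 1 8 - * 1 *

Post-order on an expression tree gives postfix notation: for each operator, emit left operand, right operand, then the operator.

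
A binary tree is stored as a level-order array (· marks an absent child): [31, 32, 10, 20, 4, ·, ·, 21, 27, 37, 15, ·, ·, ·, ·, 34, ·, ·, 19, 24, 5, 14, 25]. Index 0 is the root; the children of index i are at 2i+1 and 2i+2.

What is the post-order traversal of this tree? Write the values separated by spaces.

34 21 19 27 20 24 5 37 14 25 15 4 32 10 31

Post-order visits the left subtree, then the right subtree, then the node.
At 31: go left to 32.
  At 32: go left to 20.
    At 20: go left to 21.
      At 21: go left to 34.
        34 is a leaf — visit 34.
      At 21: no right child.
      Visit 21.
    At 20: go right to 27.
      At 27: no left child.
      At 27: go right to 19.
        19 is a leaf — visit 19.
      Visit 27.
    Visit 20.
  At 32: go right to 4.
    At 4: go left to 37.
      At 37: go left to 24.
        24 is a leaf — visit 24.
      At 37: go right to 5.
        5 is a leaf — visit 5.
      Visit 37.
    At 4: go right to 15.
      At 15: go left to 14.
        14 is a leaf — visit 14.
      At 15: go right to 25.
        25 is a leaf — visit 25.
      Visit 15.
    Visit 4.
  Visit 32.
At 31: go right to 10.
  10 is a leaf — visit 10.
Visit 31.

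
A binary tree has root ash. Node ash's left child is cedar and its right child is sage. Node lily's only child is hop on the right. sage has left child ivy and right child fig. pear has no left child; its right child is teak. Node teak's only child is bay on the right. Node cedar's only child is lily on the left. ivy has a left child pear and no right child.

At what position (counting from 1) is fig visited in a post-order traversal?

8

Post-order visits the left subtree, then the right subtree, then the node.
At ash: go left to cedar.
  At cedar: go left to lily.
    At lily: no left child.
    At lily: go right to hop.
      hop is a leaf — visit hop.
    Visit lily.
  At cedar: no right child.
  Visit cedar.
At ash: go right to sage.
  At sage: go left to ivy.
    At ivy: go left to pear.
      At pear: no left child.
      At pear: go right to teak.
        At teak: no left child.
        At teak: go right to bay.
          bay is a leaf — visit bay.
        Visit teak.
      Visit pear.
    At ivy: no right child.
    Visit ivy.
  At sage: go right to fig.
    fig is a leaf — visit fig.
  Visit sage.
Visit ash.
Full post-order sequence: hop, lily, cedar, bay, teak, pear, ivy, fig, sage, ash.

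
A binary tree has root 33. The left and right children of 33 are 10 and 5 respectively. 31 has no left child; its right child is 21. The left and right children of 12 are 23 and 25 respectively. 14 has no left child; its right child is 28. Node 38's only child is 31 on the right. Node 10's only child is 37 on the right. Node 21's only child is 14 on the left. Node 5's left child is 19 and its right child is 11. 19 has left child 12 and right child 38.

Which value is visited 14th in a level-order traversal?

28

Level-order visits nodes level by level from the root, left to right within each level.
Level 0: 33
Level 1: 10, 5
Level 2: 37, 19, 11
Level 3: 12, 38
Level 4: 23, 25, 31
Level 5: 21
Level 6: 14
Level 7: 28
Full level-order sequence: 33, 10, 5, 37, 19, 11, 12, 38, 23, 25, 31, 21, 14, 28.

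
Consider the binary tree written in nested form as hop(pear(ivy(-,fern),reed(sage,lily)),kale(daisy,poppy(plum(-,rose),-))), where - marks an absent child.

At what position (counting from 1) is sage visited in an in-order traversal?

4

In-order visits the left subtree, then the node, then the right subtree.
At hop: go left to pear.
  At pear: go left to ivy.
    At ivy: no left child.
    Visit ivy.
    At ivy: go right to fern.
      fern is a leaf — visit fern.
  Visit pear.
  At pear: go right to reed.
    At reed: go left to sage.
      sage is a leaf — visit sage.
    Visit reed.
    At reed: go right to lily.
      lily is a leaf — visit lily.
Visit hop.
At hop: go right to kale.
  At kale: go left to daisy.
    daisy is a leaf — visit daisy.
  Visit kale.
  At kale: go right to poppy.
    At poppy: go left to plum.
      At plum: no left child.
      Visit plum.
      At plum: go right to rose.
        rose is a leaf — visit rose.
    Visit poppy.
    At poppy: no right child.
Full in-order sequence: ivy, fern, pear, sage, reed, lily, hop, daisy, kale, plum, rose, poppy.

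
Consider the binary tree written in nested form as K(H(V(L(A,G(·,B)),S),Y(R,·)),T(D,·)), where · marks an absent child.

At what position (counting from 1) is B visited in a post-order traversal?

2

Post-order visits the left subtree, then the right subtree, then the node.
At K: go left to H.
  At H: go left to V.
    At V: go left to L.
      At L: go left to A.
        A is a leaf — visit A.
      At L: go right to G.
        At G: no left child.
        At G: go right to B.
          B is a leaf — visit B.
        Visit G.
      Visit L.
    At V: go right to S.
      S is a leaf — visit S.
    Visit V.
  At H: go right to Y.
    At Y: go left to R.
      R is a leaf — visit R.
    At Y: no right child.
    Visit Y.
  Visit H.
At K: go right to T.
  At T: go left to D.
    D is a leaf — visit D.
  At T: no right child.
  Visit T.
Visit K.
Full post-order sequence: A, B, G, L, S, V, R, Y, H, D, T, K.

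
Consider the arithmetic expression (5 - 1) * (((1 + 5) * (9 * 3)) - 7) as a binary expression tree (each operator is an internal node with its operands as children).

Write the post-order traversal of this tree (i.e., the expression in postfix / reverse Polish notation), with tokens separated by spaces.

Post-order on an expression tree gives postfix notation: for each operator, emit left operand, right operand, then the operator.

5 1 - 1 5 + 9 3 * * 7 - *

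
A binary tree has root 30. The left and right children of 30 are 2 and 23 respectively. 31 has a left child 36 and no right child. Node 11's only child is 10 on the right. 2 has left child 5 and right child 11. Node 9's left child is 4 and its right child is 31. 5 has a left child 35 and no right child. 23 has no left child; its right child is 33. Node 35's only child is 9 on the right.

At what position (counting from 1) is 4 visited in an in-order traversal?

2

In-order visits the left subtree, then the node, then the right subtree.
At 30: go left to 2.
  At 2: go left to 5.
    At 5: go left to 35.
      At 35: no left child.
      Visit 35.
      At 35: go right to 9.
        At 9: go left to 4.
          4 is a leaf — visit 4.
        Visit 9.
        At 9: go right to 31.
          At 31: go left to 36.
            36 is a leaf — visit 36.
          Visit 31.
          At 31: no right child.
    Visit 5.
    At 5: no right child.
  Visit 2.
  At 2: go right to 11.
    At 11: no left child.
    Visit 11.
    At 11: go right to 10.
      10 is a leaf — visit 10.
Visit 30.
At 30: go right to 23.
  At 23: no left child.
  Visit 23.
  At 23: go right to 33.
    33 is a leaf — visit 33.
Full in-order sequence: 35, 4, 9, 36, 31, 5, 2, 11, 10, 30, 23, 33.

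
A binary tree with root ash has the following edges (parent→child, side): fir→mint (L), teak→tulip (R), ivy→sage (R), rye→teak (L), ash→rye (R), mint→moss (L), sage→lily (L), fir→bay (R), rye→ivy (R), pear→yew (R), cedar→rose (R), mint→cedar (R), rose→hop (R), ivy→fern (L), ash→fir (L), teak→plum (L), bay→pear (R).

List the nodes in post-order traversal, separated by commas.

Post-order visits the left subtree, then the right subtree, then the node.
At ash: go left to fir.
  At fir: go left to mint.
    At mint: go left to moss.
      moss is a leaf — visit moss.
    At mint: go right to cedar.
      At cedar: no left child.
      At cedar: go right to rose.
        At rose: no left child.
        At rose: go right to hop.
          hop is a leaf — visit hop.
        Visit rose.
      Visit cedar.
    Visit mint.
  At fir: go right to bay.
    At bay: no left child.
    At bay: go right to pear.
      At pear: no left child.
      At pear: go right to yew.
        yew is a leaf — visit yew.
      Visit pear.
    Visit bay.
  Visit fir.
At ash: go right to rye.
  At rye: go left to teak.
    At teak: go left to plum.
      plum is a leaf — visit plum.
    At teak: go right to tulip.
      tulip is a leaf — visit tulip.
    Visit teak.
  At rye: go right to ivy.
    At ivy: go left to fern.
      fern is a leaf — visit fern.
    At ivy: go right to sage.
      At sage: go left to lily.
        lily is a leaf — visit lily.
      At sage: no right child.
      Visit sage.
    Visit ivy.
  Visit rye.
Visit ash.

moss, hop, rose, cedar, mint, yew, pear, bay, fir, plum, tulip, teak, fern, lily, sage, ivy, rye, ash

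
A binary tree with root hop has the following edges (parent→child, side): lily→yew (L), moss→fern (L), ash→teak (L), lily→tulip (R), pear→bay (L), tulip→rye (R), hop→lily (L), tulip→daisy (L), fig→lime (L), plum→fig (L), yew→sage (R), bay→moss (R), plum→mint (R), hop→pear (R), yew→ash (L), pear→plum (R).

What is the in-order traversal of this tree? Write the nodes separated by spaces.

teak ash yew sage lily daisy tulip rye hop bay fern moss pear lime fig plum mint

In-order visits the left subtree, then the node, then the right subtree.
At hop: go left to lily.
  At lily: go left to yew.
    At yew: go left to ash.
      At ash: go left to teak.
        teak is a leaf — visit teak.
      Visit ash.
      At ash: no right child.
    Visit yew.
    At yew: go right to sage.
      sage is a leaf — visit sage.
  Visit lily.
  At lily: go right to tulip.
    At tulip: go left to daisy.
      daisy is a leaf — visit daisy.
    Visit tulip.
    At tulip: go right to rye.
      rye is a leaf — visit rye.
Visit hop.
At hop: go right to pear.
  At pear: go left to bay.
    At bay: no left child.
    Visit bay.
    At bay: go right to moss.
      At moss: go left to fern.
        fern is a leaf — visit fern.
      Visit moss.
      At moss: no right child.
  Visit pear.
  At pear: go right to plum.
    At plum: go left to fig.
      At fig: go left to lime.
        lime is a leaf — visit lime.
      Visit fig.
      At fig: no right child.
    Visit plum.
    At plum: go right to mint.
      mint is a leaf — visit mint.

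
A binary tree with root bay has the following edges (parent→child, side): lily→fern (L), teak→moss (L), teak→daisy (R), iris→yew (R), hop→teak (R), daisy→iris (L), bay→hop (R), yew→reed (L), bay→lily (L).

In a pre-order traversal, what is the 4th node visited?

Pre-order visits the node, then its left subtree, then its right subtree.
Visit bay.
At bay: go left to lily.
  Visit lily.
  At lily: go left to fern.
    fern is a leaf — visit fern.
  At lily: no right child.
At bay: go right to hop.
  Visit hop.
  At hop: no left child.
  At hop: go right to teak.
    Visit teak.
    At teak: go left to moss.
      moss is a leaf — visit moss.
    At teak: go right to daisy.
      Visit daisy.
      At daisy: go left to iris.
        Visit iris.
        At iris: no left child.
        At iris: go right to yew.
          Visit yew.
          At yew: go left to reed.
            reed is a leaf — visit reed.
          At yew: no right child.
      At daisy: no right child.
Full pre-order sequence: bay, lily, fern, hop, teak, moss, daisy, iris, yew, reed.

hop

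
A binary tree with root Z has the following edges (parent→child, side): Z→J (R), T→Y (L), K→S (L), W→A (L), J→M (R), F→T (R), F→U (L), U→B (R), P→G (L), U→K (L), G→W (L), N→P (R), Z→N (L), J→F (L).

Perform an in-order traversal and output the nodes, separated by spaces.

In-order visits the left subtree, then the node, then the right subtree.
At Z: go left to N.
  At N: no left child.
  Visit N.
  At N: go right to P.
    At P: go left to G.
      At G: go left to W.
        At W: go left to A.
          A is a leaf — visit A.
        Visit W.
        At W: no right child.
      Visit G.
      At G: no right child.
    Visit P.
    At P: no right child.
Visit Z.
At Z: go right to J.
  At J: go left to F.
    At F: go left to U.
      At U: go left to K.
        At K: go left to S.
          S is a leaf — visit S.
        Visit K.
        At K: no right child.
      Visit U.
      At U: go right to B.
        B is a leaf — visit B.
    Visit F.
    At F: go right to T.
      At T: go left to Y.
        Y is a leaf — visit Y.
      Visit T.
      At T: no right child.
  Visit J.
  At J: go right to M.
    M is a leaf — visit M.

N A W G P Z S K U B F Y T J M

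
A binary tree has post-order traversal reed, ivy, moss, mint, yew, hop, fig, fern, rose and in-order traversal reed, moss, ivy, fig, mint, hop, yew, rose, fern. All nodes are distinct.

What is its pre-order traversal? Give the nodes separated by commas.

rose, fig, moss, reed, ivy, hop, mint, yew, fern

The last element of post-order is the root; it splits in-order into left and right subtrees.
Root rose: left subtree has 7 nodes {reed, moss, ivy, fig, mint, hop, yew}, right has 1 {fern}.
  Root fig: left subtree has 3 nodes {reed, moss, ivy}, right has 3 {mint, hop, yew}.
    Root moss: left subtree has 1 node {reed}, right has 1 {ivy}.
    Root hop: left subtree has 1 node {mint}, right has 1 {yew}.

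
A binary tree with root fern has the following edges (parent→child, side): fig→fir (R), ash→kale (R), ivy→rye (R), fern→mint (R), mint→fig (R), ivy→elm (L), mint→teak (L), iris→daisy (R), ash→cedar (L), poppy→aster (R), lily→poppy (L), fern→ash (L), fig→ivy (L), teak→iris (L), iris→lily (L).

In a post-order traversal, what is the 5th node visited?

Post-order visits the left subtree, then the right subtree, then the node.
At fern: go left to ash.
  At ash: go left to cedar.
    cedar is a leaf — visit cedar.
  At ash: go right to kale.
    kale is a leaf — visit kale.
  Visit ash.
At fern: go right to mint.
  At mint: go left to teak.
    At teak: go left to iris.
      At iris: go left to lily.
        At lily: go left to poppy.
          At poppy: no left child.
          At poppy: go right to aster.
            aster is a leaf — visit aster.
          Visit poppy.
        At lily: no right child.
        Visit lily.
      At iris: go right to daisy.
        daisy is a leaf — visit daisy.
      Visit iris.
    At teak: no right child.
    Visit teak.
  At mint: go right to fig.
    At fig: go left to ivy.
      At ivy: go left to elm.
        elm is a leaf — visit elm.
      At ivy: go right to rye.
        rye is a leaf — visit rye.
      Visit ivy.
    At fig: go right to fir.
      fir is a leaf — visit fir.
    Visit fig.
  Visit mint.
Visit fern.
Full post-order sequence: cedar, kale, ash, aster, poppy, lily, daisy, iris, teak, elm, rye, ivy, fir, fig, mint, fern.

poppy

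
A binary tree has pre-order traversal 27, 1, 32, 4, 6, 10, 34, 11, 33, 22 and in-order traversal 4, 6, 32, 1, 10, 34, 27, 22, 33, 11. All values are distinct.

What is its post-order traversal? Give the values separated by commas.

The first element of pre-order is the root; it splits in-order into left and right subtrees.
Root 27: left subtree has 6 nodes {4, 6, 32, 1, 10, 34}, right has 3 {22, 33, 11}.
  Root 1: left subtree has 3 nodes {4, 6, 32}, right has 2 {10, 34}.
    Root 32: left subtree has 2 nodes {4, 6}, right has 0 { }.
      Root 4: left subtree has 0 nodes { }, right has 1 {6}.
    Root 10: left subtree has 0 nodes { }, right has 1 {34}.
  Root 11: left subtree has 2 nodes {22, 33}, right has 0 { }.
    Root 33: left subtree has 1 node {22}, right has 0 { }.

6, 4, 32, 34, 10, 1, 22, 33, 11, 27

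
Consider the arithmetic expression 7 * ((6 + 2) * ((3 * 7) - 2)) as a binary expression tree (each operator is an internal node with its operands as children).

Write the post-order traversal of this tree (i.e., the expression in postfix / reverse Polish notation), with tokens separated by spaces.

7 6 2 + 3 7 * 2 - * *

Post-order on an expression tree gives postfix notation: for each operator, emit left operand, right operand, then the operator.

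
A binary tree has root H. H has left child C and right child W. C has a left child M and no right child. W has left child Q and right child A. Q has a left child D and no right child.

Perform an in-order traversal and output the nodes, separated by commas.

In-order visits the left subtree, then the node, then the right subtree.
At H: go left to C.
  At C: go left to M.
    M is a leaf — visit M.
  Visit C.
  At C: no right child.
Visit H.
At H: go right to W.
  At W: go left to Q.
    At Q: go left to D.
      D is a leaf — visit D.
    Visit Q.
    At Q: no right child.
  Visit W.
  At W: go right to A.
    A is a leaf — visit A.

M, C, H, D, Q, W, A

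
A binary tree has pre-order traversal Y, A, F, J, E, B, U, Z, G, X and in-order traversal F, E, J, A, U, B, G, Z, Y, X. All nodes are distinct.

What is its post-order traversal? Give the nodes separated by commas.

E, J, F, U, G, Z, B, A, X, Y

The first element of pre-order is the root; it splits in-order into left and right subtrees.
Root Y: left subtree has 8 nodes {F, E, J, A, U, B, G, Z}, right has 1 {X}.
  Root A: left subtree has 3 nodes {F, E, J}, right has 4 {U, B, G, Z}.
    Root F: left subtree has 0 nodes { }, right has 2 {E, J}.
      Root J: left subtree has 1 node {E}, right has 0 { }.
    Root B: left subtree has 1 node {U}, right has 2 {G, Z}.
      Root Z: left subtree has 1 node {G}, right has 0 { }.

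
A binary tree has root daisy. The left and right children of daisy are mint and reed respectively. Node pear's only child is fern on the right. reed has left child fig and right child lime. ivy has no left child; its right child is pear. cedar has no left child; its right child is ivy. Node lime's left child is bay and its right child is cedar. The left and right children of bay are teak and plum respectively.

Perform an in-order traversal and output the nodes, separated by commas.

In-order visits the left subtree, then the node, then the right subtree.
At daisy: go left to mint.
  mint is a leaf — visit mint.
Visit daisy.
At daisy: go right to reed.
  At reed: go left to fig.
    fig is a leaf — visit fig.
  Visit reed.
  At reed: go right to lime.
    At lime: go left to bay.
      At bay: go left to teak.
        teak is a leaf — visit teak.
      Visit bay.
      At bay: go right to plum.
        plum is a leaf — visit plum.
    Visit lime.
    At lime: go right to cedar.
      At cedar: no left child.
      Visit cedar.
      At cedar: go right to ivy.
        At ivy: no left child.
        Visit ivy.
        At ivy: go right to pear.
          At pear: no left child.
          Visit pear.
          At pear: go right to fern.
            fern is a leaf — visit fern.

mint, daisy, fig, reed, teak, bay, plum, lime, cedar, ivy, pear, fern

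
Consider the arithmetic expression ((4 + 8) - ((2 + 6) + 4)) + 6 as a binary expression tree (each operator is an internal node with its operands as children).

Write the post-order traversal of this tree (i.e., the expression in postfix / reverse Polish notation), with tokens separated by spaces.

4 8 + 2 6 + 4 + - 6 +

Post-order on an expression tree gives postfix notation: for each operator, emit left operand, right operand, then the operator.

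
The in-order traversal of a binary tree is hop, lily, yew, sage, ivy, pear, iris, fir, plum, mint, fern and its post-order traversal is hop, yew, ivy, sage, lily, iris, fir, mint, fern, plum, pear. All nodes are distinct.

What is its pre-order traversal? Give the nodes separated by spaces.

The last element of post-order is the root; it splits in-order into left and right subtrees.
Root pear: left subtree has 5 nodes {hop, lily, yew, sage, ivy}, right has 5 {iris, fir, plum, mint, fern}.
  Root lily: left subtree has 1 node {hop}, right has 3 {yew, sage, ivy}.
    Root sage: left subtree has 1 node {yew}, right has 1 {ivy}.
  Root plum: left subtree has 2 nodes {iris, fir}, right has 2 {mint, fern}.
    Root fir: left subtree has 1 node {iris}, right has 0 { }.
    Root fern: left subtree has 1 node {mint}, right has 0 { }.

pear lily hop sage yew ivy plum fir iris fern mint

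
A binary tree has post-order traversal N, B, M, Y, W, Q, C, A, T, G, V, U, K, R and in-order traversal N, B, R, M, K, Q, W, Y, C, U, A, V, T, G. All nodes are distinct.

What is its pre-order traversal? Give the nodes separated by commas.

The last element of post-order is the root; it splits in-order into left and right subtrees.
Root R: left subtree has 2 nodes {N, B}, right has 11 {M, K, Q, W, Y, C, U, A, V, T, G}.
  Root B: left subtree has 1 node {N}, right has 0 { }.
  Root K: left subtree has 1 node {M}, right has 9 {Q, W, Y, C, U, A, V, T, G}.
    Root U: left subtree has 4 nodes {Q, W, Y, C}, right has 4 {A, V, T, G}.
      Root C: left subtree has 3 nodes {Q, W, Y}, right has 0 { }.
        Root Q: left subtree has 0 nodes { }, right has 2 {W, Y}.
          Root W: left subtree has 0 nodes { }, right has 1 {Y}.
      Root V: left subtree has 1 node {A}, right has 2 {T, G}.
        Root G: left subtree has 1 node {T}, right has 0 { }.

R, B, N, K, M, U, C, Q, W, Y, V, A, G, T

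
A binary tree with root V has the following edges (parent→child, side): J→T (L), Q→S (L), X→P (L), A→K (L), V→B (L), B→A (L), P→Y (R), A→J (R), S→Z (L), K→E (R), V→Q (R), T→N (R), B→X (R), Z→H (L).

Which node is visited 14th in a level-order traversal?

Level-order visits nodes level by level from the root, left to right within each level.
Level 0: V
Level 1: B, Q
Level 2: A, X, S
Level 3: K, J, P, Z
Level 4: E, T, Y, H
Level 5: N
Full level-order sequence: V, B, Q, A, X, S, K, J, P, Z, E, T, Y, H, N.

H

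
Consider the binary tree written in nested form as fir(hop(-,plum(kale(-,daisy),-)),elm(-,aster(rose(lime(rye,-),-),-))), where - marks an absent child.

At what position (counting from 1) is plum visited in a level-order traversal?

4

Level-order visits nodes level by level from the root, left to right within each level.
Level 0: fir
Level 1: hop, elm
Level 2: plum, aster
Level 3: kale, rose
Level 4: daisy, lime
Level 5: rye
Full level-order sequence: fir, hop, elm, plum, aster, kale, rose, daisy, lime, rye.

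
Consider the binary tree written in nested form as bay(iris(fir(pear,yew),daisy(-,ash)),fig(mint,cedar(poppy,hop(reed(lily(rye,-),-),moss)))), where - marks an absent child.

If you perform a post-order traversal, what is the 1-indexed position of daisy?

5

Post-order visits the left subtree, then the right subtree, then the node.
At bay: go left to iris.
  At iris: go left to fir.
    At fir: go left to pear.
      pear is a leaf — visit pear.
    At fir: go right to yew.
      yew is a leaf — visit yew.
    Visit fir.
  At iris: go right to daisy.
    At daisy: no left child.
    At daisy: go right to ash.
      ash is a leaf — visit ash.
    Visit daisy.
  Visit iris.
At bay: go right to fig.
  At fig: go left to mint.
    mint is a leaf — visit mint.
  At fig: go right to cedar.
    At cedar: go left to poppy.
      poppy is a leaf — visit poppy.
    At cedar: go right to hop.
      At hop: go left to reed.
        At reed: go left to lily.
          At lily: go left to rye.
            rye is a leaf — visit rye.
          At lily: no right child.
          Visit lily.
        At reed: no right child.
        Visit reed.
      At hop: go right to moss.
        moss is a leaf — visit moss.
      Visit hop.
    Visit cedar.
  Visit fig.
Visit bay.
Full post-order sequence: pear, yew, fir, ash, daisy, iris, mint, poppy, rye, lily, reed, moss, hop, cedar, fig, bay.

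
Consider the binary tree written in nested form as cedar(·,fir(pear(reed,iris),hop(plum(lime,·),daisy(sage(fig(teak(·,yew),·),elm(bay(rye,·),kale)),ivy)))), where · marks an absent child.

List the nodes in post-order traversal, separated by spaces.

reed iris pear lime plum yew teak fig rye bay kale elm sage ivy daisy hop fir cedar

Post-order visits the left subtree, then the right subtree, then the node.
At cedar: no left child.
At cedar: go right to fir.
  At fir: go left to pear.
    At pear: go left to reed.
      reed is a leaf — visit reed.
    At pear: go right to iris.
      iris is a leaf — visit iris.
    Visit pear.
  At fir: go right to hop.
    At hop: go left to plum.
      At plum: go left to lime.
        lime is a leaf — visit lime.
      At plum: no right child.
      Visit plum.
    At hop: go right to daisy.
      At daisy: go left to sage.
        At sage: go left to fig.
          At fig: go left to teak.
            At teak: no left child.
            At teak: go right to yew.
              yew is a leaf — visit yew.
            Visit teak.
          At fig: no right child.
          Visit fig.
        At sage: go right to elm.
          At elm: go left to bay.
            At bay: go left to rye.
              rye is a leaf — visit rye.
            At bay: no right child.
            Visit bay.
          At elm: go right to kale.
            kale is a leaf — visit kale.
          Visit elm.
        Visit sage.
      At daisy: go right to ivy.
        ivy is a leaf — visit ivy.
      Visit daisy.
    Visit hop.
  Visit fir.
Visit cedar.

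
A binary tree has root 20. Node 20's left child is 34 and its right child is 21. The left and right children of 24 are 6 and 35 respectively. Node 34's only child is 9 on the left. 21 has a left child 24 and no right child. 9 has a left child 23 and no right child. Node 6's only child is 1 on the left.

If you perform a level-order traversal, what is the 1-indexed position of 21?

3

Level-order visits nodes level by level from the root, left to right within each level.
Level 0: 20
Level 1: 34, 21
Level 2: 9, 24
Level 3: 23, 6, 35
Level 4: 1
Full level-order sequence: 20, 34, 21, 9, 24, 23, 6, 35, 1.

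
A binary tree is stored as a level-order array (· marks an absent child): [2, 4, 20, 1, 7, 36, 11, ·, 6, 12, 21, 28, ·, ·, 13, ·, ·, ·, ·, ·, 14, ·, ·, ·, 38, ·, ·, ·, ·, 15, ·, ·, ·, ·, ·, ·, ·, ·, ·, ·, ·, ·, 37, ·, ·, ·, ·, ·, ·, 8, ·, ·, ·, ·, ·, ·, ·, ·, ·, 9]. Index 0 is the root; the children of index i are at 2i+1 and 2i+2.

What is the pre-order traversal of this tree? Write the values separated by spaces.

2 4 1 6 7 12 14 37 21 20 36 28 38 8 11 13 15 9

Pre-order visits the node, then its left subtree, then its right subtree.
Visit 2.
At 2: go left to 4.
  Visit 4.
  At 4: go left to 1.
    Visit 1.
    At 1: no left child.
    At 1: go right to 6.
      6 is a leaf — visit 6.
  At 4: go right to 7.
    Visit 7.
    At 7: go left to 12.
      Visit 12.
      At 12: no left child.
      At 12: go right to 14.
        Visit 14.
        At 14: no left child.
        At 14: go right to 37.
          37 is a leaf — visit 37.
    At 7: go right to 21.
      21 is a leaf — visit 21.
At 2: go right to 20.
  Visit 20.
  At 20: go left to 36.
    Visit 36.
    At 36: go left to 28.
      Visit 28.
      At 28: no left child.
      At 28: go right to 38.
        Visit 38.
        At 38: go left to 8.
          8 is a leaf — visit 8.
        At 38: no right child.
    At 36: no right child.
  At 20: go right to 11.
    Visit 11.
    At 11: no left child.
    At 11: go right to 13.
      Visit 13.
      At 13: go left to 15.
        Visit 15.
        At 15: go left to 9.
          9 is a leaf — visit 9.
        At 15: no right child.
      At 13: no right child.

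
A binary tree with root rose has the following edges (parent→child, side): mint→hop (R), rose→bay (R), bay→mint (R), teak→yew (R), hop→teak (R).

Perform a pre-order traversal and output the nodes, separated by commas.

Pre-order visits the node, then its left subtree, then its right subtree.
Visit rose.
At rose: no left child.
At rose: go right to bay.
  Visit bay.
  At bay: no left child.
  At bay: go right to mint.
    Visit mint.
    At mint: no left child.
    At mint: go right to hop.
      Visit hop.
      At hop: no left child.
      At hop: go right to teak.
        Visit teak.
        At teak: no left child.
        At teak: go right to yew.
          yew is a leaf — visit yew.

rose, bay, mint, hop, teak, yew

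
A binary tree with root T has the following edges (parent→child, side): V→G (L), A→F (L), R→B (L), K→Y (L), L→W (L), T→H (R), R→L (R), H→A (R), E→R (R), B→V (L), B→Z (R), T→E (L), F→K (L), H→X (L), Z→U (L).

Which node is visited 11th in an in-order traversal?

In-order visits the left subtree, then the node, then the right subtree.
At T: go left to E.
  At E: no left child.
  Visit E.
  At E: go right to R.
    At R: go left to B.
      At B: go left to V.
        At V: go left to G.
          G is a leaf — visit G.
        Visit V.
        At V: no right child.
      Visit B.
      At B: go right to Z.
        At Z: go left to U.
          U is a leaf — visit U.
        Visit Z.
        At Z: no right child.
    Visit R.
    At R: go right to L.
      At L: go left to W.
        W is a leaf — visit W.
      Visit L.
      At L: no right child.
Visit T.
At T: go right to H.
  At H: go left to X.
    X is a leaf — visit X.
  Visit H.
  At H: go right to A.
    At A: go left to F.
      At F: go left to K.
        At K: go left to Y.
          Y is a leaf — visit Y.
        Visit K.
        At K: no right child.
      Visit F.
      At F: no right child.
    Visit A.
    At A: no right child.
Full in-order sequence: E, G, V, B, U, Z, R, W, L, T, X, H, Y, K, F, A.

X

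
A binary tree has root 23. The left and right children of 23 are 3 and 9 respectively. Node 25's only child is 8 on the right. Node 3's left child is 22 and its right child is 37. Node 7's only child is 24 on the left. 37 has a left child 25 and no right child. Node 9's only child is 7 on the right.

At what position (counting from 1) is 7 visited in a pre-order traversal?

Pre-order visits the node, then its left subtree, then its right subtree.
Visit 23.
At 23: go left to 3.
  Visit 3.
  At 3: go left to 22.
    22 is a leaf — visit 22.
  At 3: go right to 37.
    Visit 37.
    At 37: go left to 25.
      Visit 25.
      At 25: no left child.
      At 25: go right to 8.
        8 is a leaf — visit 8.
    At 37: no right child.
At 23: go right to 9.
  Visit 9.
  At 9: no left child.
  At 9: go right to 7.
    Visit 7.
    At 7: go left to 24.
      24 is a leaf — visit 24.
    At 7: no right child.
Full pre-order sequence: 23, 3, 22, 37, 25, 8, 9, 7, 24.

8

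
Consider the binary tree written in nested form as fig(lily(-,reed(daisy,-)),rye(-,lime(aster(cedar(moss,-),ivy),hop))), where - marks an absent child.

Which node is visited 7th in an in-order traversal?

cedar

In-order visits the left subtree, then the node, then the right subtree.
At fig: go left to lily.
  At lily: no left child.
  Visit lily.
  At lily: go right to reed.
    At reed: go left to daisy.
      daisy is a leaf — visit daisy.
    Visit reed.
    At reed: no right child.
Visit fig.
At fig: go right to rye.
  At rye: no left child.
  Visit rye.
  At rye: go right to lime.
    At lime: go left to aster.
      At aster: go left to cedar.
        At cedar: go left to moss.
          moss is a leaf — visit moss.
        Visit cedar.
        At cedar: no right child.
      Visit aster.
      At aster: go right to ivy.
        ivy is a leaf — visit ivy.
    Visit lime.
    At lime: go right to hop.
      hop is a leaf — visit hop.
Full in-order sequence: lily, daisy, reed, fig, rye, moss, cedar, aster, ivy, lime, hop.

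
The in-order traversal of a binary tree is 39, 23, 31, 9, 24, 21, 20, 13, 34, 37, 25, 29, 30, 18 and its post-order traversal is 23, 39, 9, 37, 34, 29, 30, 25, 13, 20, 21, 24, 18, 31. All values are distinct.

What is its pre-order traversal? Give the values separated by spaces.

The last element of post-order is the root; it splits in-order into left and right subtrees.
Root 31: left subtree has 2 nodes {39, 23}, right has 11 {9, 24, 21, 20, 13, 34, 37, 25, 29, 30, 18}.
  Root 39: left subtree has 0 nodes { }, right has 1 {23}.
  Root 18: left subtree has 10 nodes {9, 24, 21, 20, 13, 34, 37, 25, 29, 30}, right has 0 { }.
    Root 24: left subtree has 1 node {9}, right has 8 {21, 20, 13, 34, 37, 25, 29, 30}.
      Root 21: left subtree has 0 nodes { }, right has 7 {20, 13, 34, 37, 25, 29, 30}.
        Root 20: left subtree has 0 nodes { }, right has 6 {13, 34, 37, 25, 29, 30}.
          Root 13: left subtree has 0 nodes { }, right has 5 {34, 37, 25, 29, 30}.
            Root 25: left subtree has 2 nodes {34, 37}, right has 2 {29, 30}.
              Root 34: left subtree has 0 nodes { }, right has 1 {37}.
              Root 30: left subtree has 1 node {29}, right has 0 { }.

31 39 23 18 24 9 21 20 13 25 34 37 30 29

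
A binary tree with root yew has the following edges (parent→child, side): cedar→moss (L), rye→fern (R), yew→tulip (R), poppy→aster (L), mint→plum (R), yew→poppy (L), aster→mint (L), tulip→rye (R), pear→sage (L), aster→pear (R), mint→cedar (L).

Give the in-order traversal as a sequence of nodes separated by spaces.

moss cedar mint plum aster sage pear poppy yew tulip rye fern

In-order visits the left subtree, then the node, then the right subtree.
At yew: go left to poppy.
  At poppy: go left to aster.
    At aster: go left to mint.
      At mint: go left to cedar.
        At cedar: go left to moss.
          moss is a leaf — visit moss.
        Visit cedar.
        At cedar: no right child.
      Visit mint.
      At mint: go right to plum.
        plum is a leaf — visit plum.
    Visit aster.
    At aster: go right to pear.
      At pear: go left to sage.
        sage is a leaf — visit sage.
      Visit pear.
      At pear: no right child.
  Visit poppy.
  At poppy: no right child.
Visit yew.
At yew: go right to tulip.
  At tulip: no left child.
  Visit tulip.
  At tulip: go right to rye.
    At rye: no left child.
    Visit rye.
    At rye: go right to fern.
      fern is a leaf — visit fern.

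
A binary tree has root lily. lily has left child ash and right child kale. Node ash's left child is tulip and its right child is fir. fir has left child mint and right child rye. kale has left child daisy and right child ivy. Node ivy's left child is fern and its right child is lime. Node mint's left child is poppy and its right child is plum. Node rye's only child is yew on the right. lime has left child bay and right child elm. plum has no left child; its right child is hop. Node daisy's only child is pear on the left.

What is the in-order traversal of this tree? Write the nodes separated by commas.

In-order visits the left subtree, then the node, then the right subtree.
At lily: go left to ash.
  At ash: go left to tulip.
    tulip is a leaf — visit tulip.
  Visit ash.
  At ash: go right to fir.
    At fir: go left to mint.
      At mint: go left to poppy.
        poppy is a leaf — visit poppy.
      Visit mint.
      At mint: go right to plum.
        At plum: no left child.
        Visit plum.
        At plum: go right to hop.
          hop is a leaf — visit hop.
    Visit fir.
    At fir: go right to rye.
      At rye: no left child.
      Visit rye.
      At rye: go right to yew.
        yew is a leaf — visit yew.
Visit lily.
At lily: go right to kale.
  At kale: go left to daisy.
    At daisy: go left to pear.
      pear is a leaf — visit pear.
    Visit daisy.
    At daisy: no right child.
  Visit kale.
  At kale: go right to ivy.
    At ivy: go left to fern.
      fern is a leaf — visit fern.
    Visit ivy.
    At ivy: go right to lime.
      At lime: go left to bay.
        bay is a leaf — visit bay.
      Visit lime.
      At lime: go right to elm.
        elm is a leaf — visit elm.

tulip, ash, poppy, mint, plum, hop, fir, rye, yew, lily, pear, daisy, kale, fern, ivy, bay, lime, elm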